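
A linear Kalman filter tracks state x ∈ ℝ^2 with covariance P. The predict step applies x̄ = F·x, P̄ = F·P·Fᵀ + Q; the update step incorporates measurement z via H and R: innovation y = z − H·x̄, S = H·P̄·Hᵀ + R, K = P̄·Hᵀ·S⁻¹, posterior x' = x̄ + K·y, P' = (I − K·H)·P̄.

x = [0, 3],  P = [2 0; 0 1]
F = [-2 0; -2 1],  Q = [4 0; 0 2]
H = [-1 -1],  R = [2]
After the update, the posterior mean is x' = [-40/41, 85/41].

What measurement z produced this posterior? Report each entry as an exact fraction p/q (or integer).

x̄ = F·x = [0, 3]
P̄ = F·P·Fᵀ + Q = [12 8; 8 11]
S = H·P̄·Hᵀ + R = [41]
K = P̄·Hᵀ·S⁻¹ = [-20/41; -19/41]
x' − x̄ = [-40/41, -38/41] = K·y
y = (KᵀK)⁻¹·Kᵀ·(x' − x̄) = [2]
z = y + H·x̄ = [2] + [-3] = [-1]

z = [-1]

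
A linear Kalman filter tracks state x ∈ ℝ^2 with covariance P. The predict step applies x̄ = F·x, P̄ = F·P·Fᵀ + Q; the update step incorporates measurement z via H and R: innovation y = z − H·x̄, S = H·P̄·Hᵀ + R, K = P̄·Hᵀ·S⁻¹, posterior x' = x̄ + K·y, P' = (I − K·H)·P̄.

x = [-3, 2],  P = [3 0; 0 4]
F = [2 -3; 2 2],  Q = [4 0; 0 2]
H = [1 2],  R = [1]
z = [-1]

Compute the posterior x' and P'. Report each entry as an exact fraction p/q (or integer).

x' = [-216/25, 94/25]
P' = [5716/125 -2844/125; -2844/125 1446/125]

x̄ = F·x = [-12, -2]
P̄ = F·P·Fᵀ + Q = [52 -12; -12 30]
y = z − H·x̄ = [15]
S = H·P̄·Hᵀ + R = [125]
K = P̄·Hᵀ·S⁻¹ = [28/125; 48/125]
x' = x̄ + K·y = [-216/25, 94/25]
P' = (I − K·H)·P̄ = [5716/125 -2844/125; -2844/125 1446/125]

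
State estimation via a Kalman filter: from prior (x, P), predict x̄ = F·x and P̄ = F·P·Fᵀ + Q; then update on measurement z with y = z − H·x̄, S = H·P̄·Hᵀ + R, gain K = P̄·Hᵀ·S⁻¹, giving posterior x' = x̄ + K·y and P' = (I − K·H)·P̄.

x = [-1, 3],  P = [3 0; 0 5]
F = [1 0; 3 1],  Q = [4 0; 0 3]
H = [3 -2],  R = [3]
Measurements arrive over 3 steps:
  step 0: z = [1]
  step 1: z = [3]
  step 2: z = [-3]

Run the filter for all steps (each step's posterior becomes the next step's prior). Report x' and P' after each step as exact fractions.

step 0: x̄ = F·x = [-1, 0]
step 0: P̄ = F·P·Fᵀ + Q = [7 9; 9 35]
step 0: y = z − H·x̄ = [4]
step 0: S = H·P̄·Hᵀ + R = [98]
step 0: K = P̄·Hᵀ·S⁻¹ = [3/98; -43/98]
step 0: x' = x̄ + K·y = [-43/49, -86/49]
step 0: P' = (I − K·H)·P̄ = [677/98 1011/98; 1011/98 1581/98]
step 1: x̄ = F·x = [-43/49, -215/49]
step 1: P̄ = F·P·Fᵀ + Q = [1069/98 1521/49; 1521/49 7017/49]
step 1: y = z − H·x̄ = [-22/7]
step 1: S = H·P̄·Hᵀ + R = [603/2]
step 1: K = P̄·Hᵀ·S⁻¹ = [-137/1407; -902/1407]
step 1: x' = x̄ + K·y = [-5629/9849, -23371/9849]
step 1: P' = (I − K·H)·P̄ = [26427/3283 40120/3283; 40120/3283 63337/3283]
step 2: x̄ = F·x = [-5629/9849, -40258/9849]
step 2: P̄ = F·P·Fᵀ + Q = [39559/3283 119401/3283; 119401/3283 551749/3283]
step 2: y = z − H·x̄ = [-93176/9849]
step 2: S = H·P̄·Hᵀ + R = [1140064/3283]
step 2: K = P̄·Hᵀ·S⁻¹ = [-120125/1140064; -745295/1140064]
step 2: x' = x̄ + K·y = [60607/142508, 298849/142508]
step 2: P' = (I − K·H)·P̄ = [9341997/1140064 14193183/1140064; 14193183/1140064 22407717/1140064]

step 0: x' = [-43/49, -86/49], P' = [677/98 1011/98; 1011/98 1581/98]
step 1: x' = [-5629/9849, -23371/9849], P' = [26427/3283 40120/3283; 40120/3283 63337/3283]
step 2: x' = [60607/142508, 298849/142508], P' = [9341997/1140064 14193183/1140064; 14193183/1140064 22407717/1140064]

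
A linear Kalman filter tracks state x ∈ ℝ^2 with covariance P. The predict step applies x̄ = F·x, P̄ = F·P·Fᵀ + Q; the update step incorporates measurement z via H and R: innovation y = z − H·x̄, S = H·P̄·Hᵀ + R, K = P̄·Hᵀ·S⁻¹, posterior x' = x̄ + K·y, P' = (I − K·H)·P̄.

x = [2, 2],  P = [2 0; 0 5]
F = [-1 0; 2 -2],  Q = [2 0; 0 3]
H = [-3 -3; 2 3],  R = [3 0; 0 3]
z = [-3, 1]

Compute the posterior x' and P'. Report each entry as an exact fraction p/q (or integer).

x̄ = F·x = [-2, 0]
P̄ = F·P·Fᵀ + Q = [4 -4; -4 31]
y = z − H·x̄ = [-9, 5]
S = H·P̄·Hᵀ + R = [246 -243; -243 250]
K = P̄·Hᵀ·S⁻¹ = [-324/817 -328/817; 135/817 409/817]
x' = x̄ + K·y = [-358/817, 830/817]
P' = (I − K·H)·P̄ = [1956/817 -1632/817; -1632/817 1497/817]

x' = [-358/817, 830/817]
P' = [1956/817 -1632/817; -1632/817 1497/817]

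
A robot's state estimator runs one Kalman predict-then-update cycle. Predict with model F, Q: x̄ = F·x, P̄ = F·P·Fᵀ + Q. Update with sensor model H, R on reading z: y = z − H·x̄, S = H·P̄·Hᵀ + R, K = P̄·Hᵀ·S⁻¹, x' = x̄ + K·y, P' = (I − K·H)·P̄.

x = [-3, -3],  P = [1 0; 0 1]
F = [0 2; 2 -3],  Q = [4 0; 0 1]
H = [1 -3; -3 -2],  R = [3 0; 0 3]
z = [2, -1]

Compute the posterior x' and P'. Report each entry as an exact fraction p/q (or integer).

x' = [3524/9883, -4177/9883]
P' = [3036/9883 -738/9883; -738/9883 2406/9883]

x̄ = F·x = [-6, 3]
P̄ = F·P·Fᵀ + Q = [8 -6; -6 14]
y = z − H·x̄ = [17, -13]
S = H·P̄·Hᵀ + R = [173 18; 18 59]
K = P̄·Hᵀ·S⁻¹ = [1750/9883 -2544/9883; -2652/9883 -866/9883]
x' = x̄ + K·y = [3524/9883, -4177/9883]
P' = (I − K·H)·P̄ = [3036/9883 -738/9883; -738/9883 2406/9883]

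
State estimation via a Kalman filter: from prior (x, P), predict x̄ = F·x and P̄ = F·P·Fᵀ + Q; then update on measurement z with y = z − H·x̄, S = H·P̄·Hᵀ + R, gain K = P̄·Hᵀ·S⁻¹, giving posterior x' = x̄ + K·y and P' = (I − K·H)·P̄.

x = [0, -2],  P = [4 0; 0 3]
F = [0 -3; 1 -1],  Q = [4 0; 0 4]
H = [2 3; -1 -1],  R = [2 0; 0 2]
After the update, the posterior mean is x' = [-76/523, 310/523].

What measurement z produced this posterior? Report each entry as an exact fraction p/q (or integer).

z = [2, 1]

x̄ = F·x = [6, 2]
P̄ = F·P·Fᵀ + Q = [31 9; 9 11]
S = H·P̄·Hᵀ + R = [333 -140; -140 62]
K = P̄·Hᵀ·S⁻¹ = [-41/523 -430/523; 181/523 240/523]
x' − x̄ = [-3214/523, -736/523] = K·y
y = (KᵀK)⁻¹·Kᵀ·(x' − x̄) = [-16, 9]
z = y + H·x̄ = [-16, 9] + [18, -8] = [2, 1]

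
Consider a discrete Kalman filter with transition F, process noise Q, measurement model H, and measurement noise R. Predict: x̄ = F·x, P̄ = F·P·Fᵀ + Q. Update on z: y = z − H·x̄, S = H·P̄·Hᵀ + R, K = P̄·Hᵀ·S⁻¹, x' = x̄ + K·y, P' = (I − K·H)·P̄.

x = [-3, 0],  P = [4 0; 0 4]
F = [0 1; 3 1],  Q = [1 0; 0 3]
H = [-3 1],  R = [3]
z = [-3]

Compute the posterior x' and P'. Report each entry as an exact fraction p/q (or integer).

x' = [-66/67, -417/67]
P' = [214/67 609/67; 609/67 1920/67]

x̄ = F·x = [0, -9]
P̄ = F·P·Fᵀ + Q = [5 4; 4 43]
y = z − H·x̄ = [6]
S = H·P̄·Hᵀ + R = [67]
K = P̄·Hᵀ·S⁻¹ = [-11/67; 31/67]
x' = x̄ + K·y = [-66/67, -417/67]
P' = (I − K·H)·P̄ = [214/67 609/67; 609/67 1920/67]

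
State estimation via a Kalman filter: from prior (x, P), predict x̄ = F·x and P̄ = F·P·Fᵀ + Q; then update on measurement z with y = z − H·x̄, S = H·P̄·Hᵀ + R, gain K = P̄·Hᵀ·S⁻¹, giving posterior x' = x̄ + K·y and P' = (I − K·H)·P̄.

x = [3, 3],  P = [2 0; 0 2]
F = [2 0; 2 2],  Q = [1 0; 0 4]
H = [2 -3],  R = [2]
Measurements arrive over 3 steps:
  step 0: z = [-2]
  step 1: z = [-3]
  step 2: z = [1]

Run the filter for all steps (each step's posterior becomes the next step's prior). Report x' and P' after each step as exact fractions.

step 0: x' = [300/61, 248/61], P' = [531/61 356/61; 356/61 252/61]
step 1: x' = [3905/3717, 6532/3717], P' = [76777/11151 53276/11151; 53276/11151 39376/11151]
step 2: x' = [-2657663/1735805, -2299658/1735805], P' = [11249083/1735805 7807428/1735805; 7807428/1735805 5793568/1735805]

step 0: x̄ = F·x = [6, 12]
step 0: P̄ = F·P·Fᵀ + Q = [9 8; 8 20]
step 0: y = z − H·x̄ = [22]
step 0: S = H·P̄·Hᵀ + R = [122]
step 0: K = P̄·Hᵀ·S⁻¹ = [-3/61; -22/61]
step 0: x' = x̄ + K·y = [300/61, 248/61]
step 0: P' = (I − K·H)·P̄ = [531/61 356/61; 356/61 252/61]
step 1: x̄ = F·x = [600/61, 1096/61]
step 1: P̄ = F·P·Fᵀ + Q = [2185/61 3548/61; 3548/61 6224/61]
step 1: y = z − H·x̄ = [1905/61]
step 1: S = H·P̄·Hᵀ + R = [22302/61]
step 1: K = P̄·Hᵀ·S⁻¹ = [-3137/11151; -5788/11151]
step 1: x' = x̄ + K·y = [3905/3717, 6532/3717]
step 1: P' = (I − K·H)·P̄ = [76777/11151 53276/11151; 53276/11151 39376/11151]
step 2: x̄ = F·x = [7810/3717, 994/177]
step 2: P̄ = F·P·Fᵀ + Q = [318259/11151 24772/531; 24772/531 14848/177]
step 2: y = z − H·x̄ = [50719/3717]
step 2: S = H·P̄·Hᵀ + R = [3471610/11151]
step 2: K = P̄·Hᵀ·S⁻¹ = [-462059/1735805; -882924/1735805]
step 2: x' = x̄ + K·y = [-2657663/1735805, -2299658/1735805]
step 2: P' = (I − K·H)·P̄ = [11249083/1735805 7807428/1735805; 7807428/1735805 5793568/1735805]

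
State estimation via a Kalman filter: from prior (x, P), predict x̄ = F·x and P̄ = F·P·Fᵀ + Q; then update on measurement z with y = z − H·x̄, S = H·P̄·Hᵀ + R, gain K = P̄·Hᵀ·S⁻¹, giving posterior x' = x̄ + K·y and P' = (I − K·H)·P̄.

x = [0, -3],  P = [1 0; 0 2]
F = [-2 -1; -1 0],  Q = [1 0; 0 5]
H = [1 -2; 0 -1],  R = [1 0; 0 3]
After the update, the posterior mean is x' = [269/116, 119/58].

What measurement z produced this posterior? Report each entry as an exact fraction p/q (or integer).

z = [-2, -2]

x̄ = F·x = [3, 0]
P̄ = F·P·Fᵀ + Q = [7 2; 2 6]
S = H·P̄·Hᵀ + R = [24 10; 10 9]
K = P̄·Hᵀ·S⁻¹ = [47/116 -39/58; -15/58 -11/29]
x' − x̄ = [-79/116, 119/58] = K·y
y = (KᵀK)⁻¹·Kᵀ·(x' − x̄) = [-5, -2]
z = y + H·x̄ = [-5, -2] + [3, 0] = [-2, -2]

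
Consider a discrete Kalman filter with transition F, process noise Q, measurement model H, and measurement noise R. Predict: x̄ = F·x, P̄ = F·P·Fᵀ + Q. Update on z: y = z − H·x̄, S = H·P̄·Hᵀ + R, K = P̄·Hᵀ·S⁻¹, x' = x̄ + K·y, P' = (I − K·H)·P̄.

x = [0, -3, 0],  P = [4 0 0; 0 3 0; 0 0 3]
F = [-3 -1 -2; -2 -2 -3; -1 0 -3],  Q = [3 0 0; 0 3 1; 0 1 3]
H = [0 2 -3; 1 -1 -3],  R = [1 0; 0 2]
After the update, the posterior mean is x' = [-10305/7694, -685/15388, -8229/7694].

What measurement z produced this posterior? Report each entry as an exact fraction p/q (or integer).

x̄ = F·x = [3, 6, 0]
P̄ = F·P·Fᵀ + Q = [54 48 30; 48 58 36; 30 36 34]
S = H·P̄·Hᵀ + R = [107 88; 88 360]
K = P̄·Hᵀ·S⁻¹ = [1194/3847 -2379/7694; 1658/3847 -6665/15388; -162/3847 -2229/7694]
x' − x̄ = [-33387/7694, -93013/15388, -8229/7694] = K·y
y = (KᵀK)⁻¹·Kᵀ·(x' − x̄) = [-9, 5]
z = y + H·x̄ = [-9, 5] + [12, -3] = [3, 2]

z = [3, 2]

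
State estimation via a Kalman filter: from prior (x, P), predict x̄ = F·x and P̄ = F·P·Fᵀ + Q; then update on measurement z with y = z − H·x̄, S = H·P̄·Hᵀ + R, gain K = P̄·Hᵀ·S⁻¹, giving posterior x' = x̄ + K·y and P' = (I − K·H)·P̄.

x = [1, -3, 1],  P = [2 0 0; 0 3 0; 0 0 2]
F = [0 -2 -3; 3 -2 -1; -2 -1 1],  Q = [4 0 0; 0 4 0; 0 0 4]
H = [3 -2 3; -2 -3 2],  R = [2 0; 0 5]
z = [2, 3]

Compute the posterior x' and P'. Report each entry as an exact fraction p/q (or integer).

x' = [-566441/393441, 1008002/393441, 500507/131147]
P' = [416122/393441 -738730/393441 -287006/131147; -738730/393441 1977616/393441 682378/131147; -287006/131147 682378/131147 752856/131147]

x̄ = F·x = [3, 8, 2]
P̄ = F·P·Fᵀ + Q = [34 18 0; 18 36 -8; 0 -8 17]
y = z − H·x̄ = [3, 29]
S = H·P̄·Hᵀ + R = [485 128; 128 845]
K = P̄·Hᵀ·S⁻¹ = [71386/393441 -67618/393441; -15010/393441 -72224/393441; 16397/131147 6518/131147]
x' = x̄ + K·y = [-566441/393441, 1008002/393441, 500507/131147]
P' = (I − K·H)·P̄ = [416122/393441 -738730/393441 -287006/131147; -738730/393441 1977616/393441 682378/131147; -287006/131147 682378/131147 752856/131147]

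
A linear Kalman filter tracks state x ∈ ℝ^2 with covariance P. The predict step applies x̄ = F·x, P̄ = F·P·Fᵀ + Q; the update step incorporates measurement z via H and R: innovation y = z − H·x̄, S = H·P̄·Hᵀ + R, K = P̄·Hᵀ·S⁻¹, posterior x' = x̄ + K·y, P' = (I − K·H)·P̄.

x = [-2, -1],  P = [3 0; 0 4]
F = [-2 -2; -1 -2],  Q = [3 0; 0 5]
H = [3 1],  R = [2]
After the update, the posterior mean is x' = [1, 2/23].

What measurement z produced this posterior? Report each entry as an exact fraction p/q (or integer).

z = [3]

x̄ = F·x = [6, 4]
P̄ = F·P·Fᵀ + Q = [31 22; 22 24]
S = H·P̄·Hᵀ + R = [437]
K = P̄·Hᵀ·S⁻¹ = [5/19; 90/437]
x' − x̄ = [-5, -90/23] = K·y
y = (KᵀK)⁻¹·Kᵀ·(x' − x̄) = [-19]
z = y + H·x̄ = [-19] + [22] = [3]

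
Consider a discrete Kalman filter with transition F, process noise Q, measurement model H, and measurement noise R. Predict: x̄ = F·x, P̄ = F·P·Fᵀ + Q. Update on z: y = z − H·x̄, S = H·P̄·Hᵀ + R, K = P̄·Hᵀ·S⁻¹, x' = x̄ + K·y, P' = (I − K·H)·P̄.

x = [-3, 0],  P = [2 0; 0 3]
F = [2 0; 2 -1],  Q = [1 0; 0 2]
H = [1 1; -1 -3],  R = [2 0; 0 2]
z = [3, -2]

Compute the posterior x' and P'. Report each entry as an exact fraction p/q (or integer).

x' = [5/8, 5/8]
P' = [137/80 -49/80; -49/80 33/80]

x̄ = F·x = [-6, -6]
P̄ = F·P·Fᵀ + Q = [9 8; 8 13]
y = z − H·x̄ = [15, -26]
S = H·P̄·Hᵀ + R = [40 -80; -80 176]
K = P̄·Hᵀ·S⁻¹ = [11/20 1/16; -1/10 -5/16]
x' = x̄ + K·y = [5/8, 5/8]
P' = (I − K·H)·P̄ = [137/80 -49/80; -49/80 33/80]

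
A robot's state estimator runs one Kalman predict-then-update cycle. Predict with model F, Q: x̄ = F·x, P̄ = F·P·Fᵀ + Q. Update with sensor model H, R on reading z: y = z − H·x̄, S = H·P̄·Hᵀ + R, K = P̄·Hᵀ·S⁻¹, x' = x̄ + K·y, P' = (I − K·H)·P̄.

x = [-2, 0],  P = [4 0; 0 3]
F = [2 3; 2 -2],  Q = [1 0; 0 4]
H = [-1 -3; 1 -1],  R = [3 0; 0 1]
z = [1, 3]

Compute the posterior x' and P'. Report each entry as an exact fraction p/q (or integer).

x̄ = F·x = [-4, -4]
P̄ = F·P·Fᵀ + Q = [44 -2; -2 32]
y = z − H·x̄ = [-15, 3]
S = H·P̄·Hᵀ + R = [323 56; 56 81]
K = P̄·Hᵀ·S⁻¹ = [-5654/23027 16986/23027; -5710/23027 -5718/23027]
x' = x̄ + K·y = [43660/23027, -23612/23027]
P' = (I − K·H)·P̄ = [16980/23027 -6/23027; -6/23027 5712/23027]

x' = [43660/23027, -23612/23027]
P' = [16980/23027 -6/23027; -6/23027 5712/23027]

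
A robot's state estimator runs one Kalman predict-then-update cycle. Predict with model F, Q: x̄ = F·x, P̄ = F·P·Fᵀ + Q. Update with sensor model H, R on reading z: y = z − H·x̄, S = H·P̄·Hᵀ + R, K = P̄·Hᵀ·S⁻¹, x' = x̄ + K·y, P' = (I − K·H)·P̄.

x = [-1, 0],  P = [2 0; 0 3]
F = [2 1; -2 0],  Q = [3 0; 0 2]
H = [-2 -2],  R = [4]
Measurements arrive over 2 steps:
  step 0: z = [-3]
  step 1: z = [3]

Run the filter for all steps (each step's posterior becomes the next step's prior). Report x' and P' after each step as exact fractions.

step 0: x̄ = F·x = [-2, 2]
step 0: P̄ = F·P·Fᵀ + Q = [14 -8; -8 10]
step 0: y = z − H·x̄ = [-3]
step 0: S = H·P̄·Hᵀ + R = [36]
step 0: K = P̄·Hᵀ·S⁻¹ = [-1/3; -1/9]
step 0: x' = x̄ + K·y = [-1, 7/3]
step 0: P' = (I − K·H)·P̄ = [10 -28/3; -28/3 86/9]
step 1: x̄ = F·x = [1/3, 2]
step 1: P̄ = F·P·Fᵀ + Q = [137/9 -64/3; -64/3 42]
step 1: y = z − H·x̄ = [23/3]
step 1: S = H·P̄·Hᵀ + R = [560/9]
step 1: K = P̄·Hᵀ·S⁻¹ = [11/56; -93/140]
step 1: x' = x̄ + K·y = [103/56, -433/140]
step 1: P' = (I − K·H)·P̄ = [359/28 -185/14; -185/14 509/35]

step 0: x' = [-1, 7/3], P' = [10 -28/3; -28/3 86/9]
step 1: x' = [103/56, -433/140], P' = [359/28 -185/14; -185/14 509/35]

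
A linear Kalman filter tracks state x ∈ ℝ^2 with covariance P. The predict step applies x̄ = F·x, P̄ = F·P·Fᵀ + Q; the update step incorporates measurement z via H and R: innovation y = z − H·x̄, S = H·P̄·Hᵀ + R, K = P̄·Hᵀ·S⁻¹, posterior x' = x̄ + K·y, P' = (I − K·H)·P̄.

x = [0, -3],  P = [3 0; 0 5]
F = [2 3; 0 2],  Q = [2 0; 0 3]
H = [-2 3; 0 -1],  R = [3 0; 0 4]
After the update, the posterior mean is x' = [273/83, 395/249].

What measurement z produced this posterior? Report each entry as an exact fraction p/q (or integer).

x̄ = F·x = [-9, -6]
P̄ = F·P·Fᵀ + Q = [59 30; 30 23]
S = H·P̄·Hᵀ + R = [86 -9; -9 27]
K = P̄·Hᵀ·S⁻¹ = [-38/83 -944/747; 4/249 -1897/2241]
x' − x̄ = [1020/83, 1889/249] = K·y
y = (KᵀK)⁻¹·Kᵀ·(x' − x̄) = [-2, -9]
z = y + H·x̄ = [-2, -9] + [0, 6] = [-2, -3]

z = [-2, -3]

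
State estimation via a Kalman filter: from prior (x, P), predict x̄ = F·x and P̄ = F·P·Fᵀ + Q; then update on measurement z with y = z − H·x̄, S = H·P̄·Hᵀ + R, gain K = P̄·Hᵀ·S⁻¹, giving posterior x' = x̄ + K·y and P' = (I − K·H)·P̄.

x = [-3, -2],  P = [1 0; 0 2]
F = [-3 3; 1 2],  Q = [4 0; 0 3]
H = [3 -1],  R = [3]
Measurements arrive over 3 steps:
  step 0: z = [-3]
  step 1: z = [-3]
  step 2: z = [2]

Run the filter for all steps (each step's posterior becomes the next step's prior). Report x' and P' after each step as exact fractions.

step 0: x̄ = F·x = [3, -7]
step 0: P̄ = F·P·Fᵀ + Q = [31 9; 9 12]
step 0: y = z − H·x̄ = [-19]
step 0: S = H·P̄·Hᵀ + R = [240]
step 0: K = P̄·Hᵀ·S⁻¹ = [7/20; 1/16]
step 0: x' = x̄ + K·y = [-73/20, -131/16]
step 0: P' = (I − K·H)·P̄ = [8/5 15/4; 15/4 177/16]
step 1: x̄ = F·x = [-1089/80, -801/40]
step 1: P̄ = F·P·Fᵀ + Q = [4037/80 2013/40; 2013/40 1277/20]
step 1: y = z − H·x̄ = [285/16]
step 1: S = H·P̄·Hᵀ + R = [3505/16]
step 1: K = P̄·Hᵀ·S⁻¹ = [1617/3505; 1394/3505]
step 1: x' = x̄ + K·y = [-18909/3505, -45357/3505]
step 1: P' = (I − K·H)·P̄ = [13453/3505 35508/3505; 35508/3505 102342/3505]
step 2: x̄ = F·x = [-79344/3505, -109623/3505]
step 2: P̄ = F·P·Fᵀ + Q = [417031/3505 467169/3505; 467169/3505 575368/3505]
step 2: y = z − H·x̄ = [135419/3505]
step 2: S = H·P̄·Hᵀ + R = [1536148/3505]
step 2: K = P̄·Hᵀ·S⁻¹ = [195981/384037; 826139/1536148]
step 2: x' = x̄ + K·y = [-5608389/1920185, -80630863/7680740]
step 2: P' = (I − K·H)·P̄ = [9302603/1920185 24968094/1920185; 24968094/1920185 287225043/7680740]

step 0: x' = [-73/20, -131/16], P' = [8/5 15/4; 15/4 177/16]
step 1: x' = [-18909/3505, -45357/3505], P' = [13453/3505 35508/3505; 35508/3505 102342/3505]
step 2: x' = [-5608389/1920185, -80630863/7680740], P' = [9302603/1920185 24968094/1920185; 24968094/1920185 287225043/7680740]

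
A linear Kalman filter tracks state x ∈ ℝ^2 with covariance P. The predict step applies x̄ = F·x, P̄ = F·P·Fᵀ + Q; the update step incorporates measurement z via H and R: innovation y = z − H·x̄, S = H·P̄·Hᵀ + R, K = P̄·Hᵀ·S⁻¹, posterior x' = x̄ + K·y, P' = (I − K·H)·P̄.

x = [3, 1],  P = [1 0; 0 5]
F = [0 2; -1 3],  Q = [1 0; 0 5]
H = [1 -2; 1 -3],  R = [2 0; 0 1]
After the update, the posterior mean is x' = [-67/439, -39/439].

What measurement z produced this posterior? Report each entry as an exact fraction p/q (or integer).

z = [-3, 1]

x̄ = F·x = [2, 0]
P̄ = F·P·Fᵀ + Q = [21 30; 30 51]
S = H·P̄·Hᵀ + R = [107 177; 177 301]
K = P̄·Hᵀ·S⁻¹ = [237/439 -240/439; 99/878 -417/878]
x' − x̄ = [-945/439, -39/439] = K·y
y = (KᵀK)⁻¹·Kᵀ·(x' − x̄) = [-5, -1]
z = y + H·x̄ = [-5, -1] + [2, 2] = [-3, 1]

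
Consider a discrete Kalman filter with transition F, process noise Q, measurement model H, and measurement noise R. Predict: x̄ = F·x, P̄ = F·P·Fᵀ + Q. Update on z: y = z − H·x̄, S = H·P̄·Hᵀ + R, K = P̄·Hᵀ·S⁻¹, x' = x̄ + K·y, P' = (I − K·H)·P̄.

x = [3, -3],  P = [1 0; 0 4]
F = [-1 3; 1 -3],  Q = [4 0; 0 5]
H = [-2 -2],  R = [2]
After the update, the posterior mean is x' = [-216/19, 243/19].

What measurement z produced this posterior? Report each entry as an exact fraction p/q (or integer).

z = [-3]

x̄ = F·x = [-12, 12]
P̄ = F·P·Fᵀ + Q = [41 -37; -37 42]
S = H·P̄·Hᵀ + R = [38]
K = P̄·Hᵀ·S⁻¹ = [-4/19; -5/19]
x' − x̄ = [12/19, 15/19] = K·y
y = (KᵀK)⁻¹·Kᵀ·(x' − x̄) = [-3]
z = y + H·x̄ = [-3] + [0] = [-3]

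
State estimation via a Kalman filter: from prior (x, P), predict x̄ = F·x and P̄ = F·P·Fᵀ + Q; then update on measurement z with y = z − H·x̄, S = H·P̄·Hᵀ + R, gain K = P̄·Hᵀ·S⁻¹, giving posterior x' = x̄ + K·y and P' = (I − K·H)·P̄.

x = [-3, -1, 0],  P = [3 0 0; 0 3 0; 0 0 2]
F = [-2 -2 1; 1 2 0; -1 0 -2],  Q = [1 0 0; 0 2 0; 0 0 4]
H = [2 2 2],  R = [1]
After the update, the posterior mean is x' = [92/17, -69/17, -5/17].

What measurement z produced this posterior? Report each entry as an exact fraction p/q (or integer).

x̄ = F·x = [8, -5, 3]
P̄ = F·P·Fᵀ + Q = [27 -18 2; -18 17 -3; 2 -3 15]
S = H·P̄·Hᵀ + R = [85]
K = P̄·Hᵀ·S⁻¹ = [22/85; -8/85; 28/85]
x' − x̄ = [-44/17, 16/17, -56/17] = K·y
y = (KᵀK)⁻¹·Kᵀ·(x' − x̄) = [-10]
z = y + H·x̄ = [-10] + [12] = [2]

z = [2]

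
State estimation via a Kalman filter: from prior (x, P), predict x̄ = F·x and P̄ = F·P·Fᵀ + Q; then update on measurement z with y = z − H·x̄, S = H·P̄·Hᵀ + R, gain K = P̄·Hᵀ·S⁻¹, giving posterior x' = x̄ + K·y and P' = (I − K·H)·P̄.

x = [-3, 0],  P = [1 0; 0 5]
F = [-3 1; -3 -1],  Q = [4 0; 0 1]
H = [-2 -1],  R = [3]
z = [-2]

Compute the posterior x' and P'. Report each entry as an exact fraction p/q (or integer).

x̄ = F·x = [9, 9]
P̄ = F·P·Fᵀ + Q = [18 4; 4 15]
y = z − H·x̄ = [25]
S = H·P̄·Hᵀ + R = [106]
K = P̄·Hᵀ·S⁻¹ = [-20/53; -23/106]
x' = x̄ + K·y = [-23/53, 379/106]
P' = (I − K·H)·P̄ = [154/53 -248/53; -248/53 1061/106]

x' = [-23/53, 379/106]
P' = [154/53 -248/53; -248/53 1061/106]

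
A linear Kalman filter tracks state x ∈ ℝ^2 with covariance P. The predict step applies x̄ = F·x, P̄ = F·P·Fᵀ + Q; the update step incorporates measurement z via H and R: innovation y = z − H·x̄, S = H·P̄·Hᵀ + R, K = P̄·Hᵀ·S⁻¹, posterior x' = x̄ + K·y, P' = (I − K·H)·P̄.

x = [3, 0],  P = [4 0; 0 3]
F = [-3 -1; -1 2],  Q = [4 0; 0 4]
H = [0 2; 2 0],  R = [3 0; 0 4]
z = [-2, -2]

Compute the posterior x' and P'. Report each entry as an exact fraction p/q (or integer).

x' = [-1031/877, -907/877]
P' = [3425/3508 9/1754; 9/1754 633/877]

x̄ = F·x = [-9, -3]
P̄ = F·P·Fᵀ + Q = [43 6; 6 20]
y = z − H·x̄ = [4, 16]
S = H·P̄·Hᵀ + R = [83 24; 24 176]
K = P̄·Hᵀ·S⁻¹ = [3/877 3425/7016; 422/877 9/3508]
x' = x̄ + K·y = [-1031/877, -907/877]
P' = (I − K·H)·P̄ = [3425/3508 9/1754; 9/1754 633/877]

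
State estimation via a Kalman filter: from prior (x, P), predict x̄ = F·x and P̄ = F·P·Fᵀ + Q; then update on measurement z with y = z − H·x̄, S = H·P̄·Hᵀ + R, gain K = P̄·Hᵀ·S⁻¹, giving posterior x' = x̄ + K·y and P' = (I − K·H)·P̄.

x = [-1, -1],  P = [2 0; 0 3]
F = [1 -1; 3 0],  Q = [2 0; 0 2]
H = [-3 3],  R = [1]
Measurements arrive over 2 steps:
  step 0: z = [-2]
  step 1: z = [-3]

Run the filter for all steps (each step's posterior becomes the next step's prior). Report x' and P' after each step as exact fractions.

step 0: x̄ = F·x = [0, -3]
step 0: P̄ = F·P·Fᵀ + Q = [7 6; 6 20]
step 0: y = z − H·x̄ = [7]
step 0: S = H·P̄·Hᵀ + R = [136]
step 0: K = P̄·Hᵀ·S⁻¹ = [-3/136; 21/68]
step 0: x' = x̄ + K·y = [-21/136, -57/68]
step 0: P' = (I − K·H)·P̄ = [943/136 471/68; 471/68 239/34]
step 1: x̄ = F·x = [93/136, -63/136]
step 1: P̄ = F·P·Fᵀ + Q = [287/136 3/136; 3/136 8759/136]
step 1: y = z − H·x̄ = [15/34]
step 1: S = H·P̄·Hᵀ + R = [10187/17]
step 1: K = P̄·Hᵀ·S⁻¹ = [-213/20374; 6567/20374]
step 1: x' = x̄ + K·y = [55353/81496, -26163/81496]
step 1: P' = (I − K·H)·P̄ = [166643/81496 166359/81496; 166359/81496 175115/81496]

step 0: x' = [-21/136, -57/68], P' = [943/136 471/68; 471/68 239/34]
step 1: x' = [55353/81496, -26163/81496], P' = [166643/81496 166359/81496; 166359/81496 175115/81496]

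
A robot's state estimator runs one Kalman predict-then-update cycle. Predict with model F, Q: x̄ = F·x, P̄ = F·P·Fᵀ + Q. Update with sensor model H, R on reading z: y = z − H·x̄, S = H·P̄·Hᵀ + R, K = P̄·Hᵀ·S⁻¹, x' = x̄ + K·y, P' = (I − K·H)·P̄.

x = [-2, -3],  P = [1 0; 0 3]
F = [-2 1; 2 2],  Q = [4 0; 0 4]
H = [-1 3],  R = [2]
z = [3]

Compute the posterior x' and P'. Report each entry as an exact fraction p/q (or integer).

x' = [11/181, 162/181]
P' = [1966/181 652/181; 652/181 256/181]

x̄ = F·x = [1, -10]
P̄ = F·P·Fᵀ + Q = [11 2; 2 20]
y = z − H·x̄ = [34]
S = H·P̄·Hᵀ + R = [181]
K = P̄·Hᵀ·S⁻¹ = [-5/181; 58/181]
x' = x̄ + K·y = [11/181, 162/181]
P' = (I − K·H)·P̄ = [1966/181 652/181; 652/181 256/181]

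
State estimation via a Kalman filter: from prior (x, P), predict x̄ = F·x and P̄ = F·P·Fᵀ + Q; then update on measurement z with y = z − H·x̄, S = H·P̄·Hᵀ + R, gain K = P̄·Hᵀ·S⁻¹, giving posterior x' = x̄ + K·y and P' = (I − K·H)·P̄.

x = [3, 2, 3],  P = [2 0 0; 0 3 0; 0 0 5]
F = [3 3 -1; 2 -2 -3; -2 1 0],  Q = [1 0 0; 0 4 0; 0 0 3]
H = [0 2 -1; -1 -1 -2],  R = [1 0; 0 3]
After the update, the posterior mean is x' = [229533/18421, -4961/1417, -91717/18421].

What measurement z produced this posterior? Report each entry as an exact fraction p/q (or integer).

x̄ = F·x = [12, -7, -4]
P̄ = F·P·Fᵀ + Q = [51 9 -3; 9 69 -14; -3 -14 14]
S = H·P̄·Hᵀ + R = [347 -89; -89 129]
K = P̄·Hᵀ·S⁻¹ = [-2097/36842 -16869/36842; 583/1417 -147/1417; -6397/36842 -7555/36842]
x' − x̄ = [8481/18421, 4958/1417, -18033/18421] = K·y
y = (KᵀK)⁻¹·Kᵀ·(x' − x̄) = [8, -2]
z = y + H·x̄ = [8, -2] + [-10, 3] = [-2, 1]

z = [-2, 1]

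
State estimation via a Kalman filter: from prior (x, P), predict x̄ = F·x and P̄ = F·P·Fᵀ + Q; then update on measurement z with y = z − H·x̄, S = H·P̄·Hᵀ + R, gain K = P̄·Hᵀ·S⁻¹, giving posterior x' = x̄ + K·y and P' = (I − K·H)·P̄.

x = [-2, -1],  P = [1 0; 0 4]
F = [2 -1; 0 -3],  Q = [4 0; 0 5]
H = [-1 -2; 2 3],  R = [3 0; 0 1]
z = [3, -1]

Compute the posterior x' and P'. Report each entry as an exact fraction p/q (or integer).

x' = [-2115/1129, 831/1129]
P' = [5412/1129 -3462/1129; -3462/1129 4647/2258]

x̄ = F·x = [-3, 3]
P̄ = F·P·Fᵀ + Q = [12 12; 12 41]
y = z − H·x̄ = [6, -4]
S = H·P̄·Hᵀ + R = [227 -354; -354 562]
K = P̄·Hᵀ·S⁻¹ = [504/1129 438/1129; -395/1129 93/2258]
x' = x̄ + K·y = [-2115/1129, 831/1129]
P' = (I − K·H)·P̄ = [5412/1129 -3462/1129; -3462/1129 4647/2258]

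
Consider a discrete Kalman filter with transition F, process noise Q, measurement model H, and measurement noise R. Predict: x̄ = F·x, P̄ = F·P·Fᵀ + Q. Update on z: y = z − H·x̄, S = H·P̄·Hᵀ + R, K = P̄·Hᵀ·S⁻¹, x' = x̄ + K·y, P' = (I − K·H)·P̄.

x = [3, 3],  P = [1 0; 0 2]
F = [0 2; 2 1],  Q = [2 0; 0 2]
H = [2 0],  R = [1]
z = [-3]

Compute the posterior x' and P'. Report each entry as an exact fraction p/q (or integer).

x' = [-54/41, 249/41]
P' = [10/41 4/41; 4/41 264/41]

x̄ = F·x = [6, 9]
P̄ = F·P·Fᵀ + Q = [10 4; 4 8]
y = z − H·x̄ = [-15]
S = H·P̄·Hᵀ + R = [41]
K = P̄·Hᵀ·S⁻¹ = [20/41; 8/41]
x' = x̄ + K·y = [-54/41, 249/41]
P' = (I − K·H)·P̄ = [10/41 4/41; 4/41 264/41]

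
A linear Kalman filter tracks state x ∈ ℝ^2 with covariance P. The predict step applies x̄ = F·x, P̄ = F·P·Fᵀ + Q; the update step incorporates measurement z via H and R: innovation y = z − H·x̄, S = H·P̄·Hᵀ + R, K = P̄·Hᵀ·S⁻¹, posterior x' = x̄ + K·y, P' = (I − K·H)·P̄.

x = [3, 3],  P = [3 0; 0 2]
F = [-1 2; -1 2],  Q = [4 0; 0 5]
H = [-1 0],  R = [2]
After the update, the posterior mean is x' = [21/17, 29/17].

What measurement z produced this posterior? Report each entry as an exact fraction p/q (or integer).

z = [-1]

x̄ = F·x = [3, 3]
P̄ = F·P·Fᵀ + Q = [15 11; 11 16]
S = H·P̄·Hᵀ + R = [17]
K = P̄·Hᵀ·S⁻¹ = [-15/17; -11/17]
x' − x̄ = [-30/17, -22/17] = K·y
y = (KᵀK)⁻¹·Kᵀ·(x' − x̄) = [2]
z = y + H·x̄ = [2] + [-3] = [-1]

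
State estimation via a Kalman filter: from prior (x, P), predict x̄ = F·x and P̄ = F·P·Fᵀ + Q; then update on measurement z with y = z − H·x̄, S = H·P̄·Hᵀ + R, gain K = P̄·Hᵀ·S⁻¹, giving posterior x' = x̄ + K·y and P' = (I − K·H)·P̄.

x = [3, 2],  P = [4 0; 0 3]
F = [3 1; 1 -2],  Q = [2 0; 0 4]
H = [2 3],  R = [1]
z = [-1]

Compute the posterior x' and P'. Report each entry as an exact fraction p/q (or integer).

x' = [2587/417, -619/139]
P' = [7097/417 -1566/139; -1566/139 1052/139]

x̄ = F·x = [11, -1]
P̄ = F·P·Fᵀ + Q = [41 6; 6 20]
y = z − H·x̄ = [-20]
S = H·P̄·Hᵀ + R = [417]
K = P̄·Hᵀ·S⁻¹ = [100/417; 24/139]
x' = x̄ + K·y = [2587/417, -619/139]
P' = (I − K·H)·P̄ = [7097/417 -1566/139; -1566/139 1052/139]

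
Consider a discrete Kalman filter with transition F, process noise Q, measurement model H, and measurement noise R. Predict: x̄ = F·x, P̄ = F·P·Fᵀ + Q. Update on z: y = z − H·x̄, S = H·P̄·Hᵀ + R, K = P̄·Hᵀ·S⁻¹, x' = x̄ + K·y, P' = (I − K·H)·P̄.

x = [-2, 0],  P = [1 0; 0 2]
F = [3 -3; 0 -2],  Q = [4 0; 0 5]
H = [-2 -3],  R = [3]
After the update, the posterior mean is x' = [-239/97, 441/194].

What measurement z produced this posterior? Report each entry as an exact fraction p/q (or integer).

x̄ = F·x = [-6, 0]
P̄ = F·P·Fᵀ + Q = [31 12; 12 13]
S = H·P̄·Hᵀ + R = [388]
K = P̄·Hᵀ·S⁻¹ = [-49/194; -63/388]
x' − x̄ = [343/97, 441/194] = K·y
y = (KᵀK)⁻¹·Kᵀ·(x' − x̄) = [-14]
z = y + H·x̄ = [-14] + [12] = [-2]

z = [-2]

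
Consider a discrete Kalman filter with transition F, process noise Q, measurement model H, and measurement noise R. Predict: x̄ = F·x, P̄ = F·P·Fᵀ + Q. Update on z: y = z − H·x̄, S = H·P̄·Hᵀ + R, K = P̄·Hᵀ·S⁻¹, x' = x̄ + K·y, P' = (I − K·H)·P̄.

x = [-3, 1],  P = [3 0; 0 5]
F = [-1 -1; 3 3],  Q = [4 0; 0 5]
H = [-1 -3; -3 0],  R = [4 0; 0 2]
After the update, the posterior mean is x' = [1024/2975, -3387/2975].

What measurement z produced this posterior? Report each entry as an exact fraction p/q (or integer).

z = [3, -1]

x̄ = F·x = [2, -6]
P̄ = F·P·Fᵀ + Q = [12 -24; -24 77]
S = H·P̄·Hᵀ + R = [565 -180; -180 110]
K = P̄·Hᵀ·S⁻¹ = [12/2975 -954/2975; -981/2975 342/2975]
x' − x̄ = [-4926/2975, 14463/2975] = K·y
y = (KᵀK)⁻¹·Kᵀ·(x' − x̄) = [-13, 5]
z = y + H·x̄ = [-13, 5] + [16, -6] = [3, -1]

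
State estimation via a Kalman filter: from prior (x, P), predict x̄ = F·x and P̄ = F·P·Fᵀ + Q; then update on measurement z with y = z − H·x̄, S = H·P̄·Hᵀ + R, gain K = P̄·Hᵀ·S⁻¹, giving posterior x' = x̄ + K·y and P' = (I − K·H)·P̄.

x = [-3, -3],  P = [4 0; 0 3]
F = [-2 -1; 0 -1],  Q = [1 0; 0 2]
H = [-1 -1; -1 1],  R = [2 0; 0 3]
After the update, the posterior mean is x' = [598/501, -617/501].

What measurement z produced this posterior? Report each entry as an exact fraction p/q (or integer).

z = [1, -3]

x̄ = F·x = [9, 3]
P̄ = F·P·Fᵀ + Q = [20 3; 3 5]
S = H·P̄·Hᵀ + R = [33 15; 15 22]
K = P̄·Hᵀ·S⁻¹ = [-251/501 -72/167; -206/501 62/167]
x' − x̄ = [-3911/501, -2120/501] = K·y
y = (KᵀK)⁻¹·Kᵀ·(x' − x̄) = [13, 3]
z = y + H·x̄ = [13, 3] + [-12, -6] = [1, -3]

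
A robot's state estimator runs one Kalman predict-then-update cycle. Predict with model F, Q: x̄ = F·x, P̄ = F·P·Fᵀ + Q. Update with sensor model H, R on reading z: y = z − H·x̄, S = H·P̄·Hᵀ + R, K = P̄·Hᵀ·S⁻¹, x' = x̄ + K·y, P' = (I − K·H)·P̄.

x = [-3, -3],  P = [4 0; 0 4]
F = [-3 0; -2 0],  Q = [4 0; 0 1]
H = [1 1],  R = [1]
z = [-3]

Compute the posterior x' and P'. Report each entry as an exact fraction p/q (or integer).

x̄ = F·x = [9, 6]
P̄ = F·P·Fᵀ + Q = [40 24; 24 17]
y = z − H·x̄ = [-18]
S = H·P̄·Hᵀ + R = [106]
K = P̄·Hᵀ·S⁻¹ = [32/53; 41/106]
x' = x̄ + K·y = [-99/53, -51/53]
P' = (I − K·H)·P̄ = [72/53 -40/53; -40/53 121/106]

x' = [-99/53, -51/53]
P' = [72/53 -40/53; -40/53 121/106]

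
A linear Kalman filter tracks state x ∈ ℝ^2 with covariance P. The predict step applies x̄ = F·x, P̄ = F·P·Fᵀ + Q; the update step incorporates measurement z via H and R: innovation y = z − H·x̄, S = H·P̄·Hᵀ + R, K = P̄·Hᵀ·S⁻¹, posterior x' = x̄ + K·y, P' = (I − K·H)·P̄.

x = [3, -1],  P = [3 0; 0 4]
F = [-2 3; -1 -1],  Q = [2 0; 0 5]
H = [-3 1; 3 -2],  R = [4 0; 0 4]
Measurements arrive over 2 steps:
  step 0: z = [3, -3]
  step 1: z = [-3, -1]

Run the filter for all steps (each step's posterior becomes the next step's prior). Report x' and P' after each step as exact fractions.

step 0: x̄ = F·x = [-9, -2]
step 0: P̄ = F·P·Fᵀ + Q = [50 -6; -6 12]
step 0: y = z − H·x̄ = [-22, 20]
step 0: S = H·P̄·Hᵀ + R = [502 -528; -528 574]
step 0: K = P̄·Hᵀ·S⁻¹ = [-1002/2341 -261/2341; -1239/2341 -1311/2341]
step 0: x' = x̄ + K·y = [-4245/2341, -3644/2341]
step 0: P' = (I − K·H)·P̄ = [3020/2341 5052/2341; 5052/2341 10200/2341]
step 1: x̄ = F·x = [-2442/2341, 7889/2341]
step 1: P̄ = F·P·Fᵀ + Q = [47938/2341 -29612/2341; -29612/2341 35029/2341]
step 1: y = z − H·x̄ = [-22238/2341, 20763/2341]
step 1: S = H·P̄·Hᵀ + R = [653507/2341 -768008/2341; -768008/2341 936266/2341]
step 1: K = P̄·Hᵀ·S⁻¹ = [-196438/671877 -15433/671877; -1294591/4703139 -1860109/4703139]
step 1: x' = x̄ + K·y = [1028291/671877, 11649182/4703139]
step 1: P' = (I − K·H)·P̄ = [544412/671877 847484/671877; 847484/671877 12618800/4703139]

step 0: x' = [-4245/2341, -3644/2341], P' = [3020/2341 5052/2341; 5052/2341 10200/2341]
step 1: x' = [1028291/671877, 11649182/4703139], P' = [544412/671877 847484/671877; 847484/671877 12618800/4703139]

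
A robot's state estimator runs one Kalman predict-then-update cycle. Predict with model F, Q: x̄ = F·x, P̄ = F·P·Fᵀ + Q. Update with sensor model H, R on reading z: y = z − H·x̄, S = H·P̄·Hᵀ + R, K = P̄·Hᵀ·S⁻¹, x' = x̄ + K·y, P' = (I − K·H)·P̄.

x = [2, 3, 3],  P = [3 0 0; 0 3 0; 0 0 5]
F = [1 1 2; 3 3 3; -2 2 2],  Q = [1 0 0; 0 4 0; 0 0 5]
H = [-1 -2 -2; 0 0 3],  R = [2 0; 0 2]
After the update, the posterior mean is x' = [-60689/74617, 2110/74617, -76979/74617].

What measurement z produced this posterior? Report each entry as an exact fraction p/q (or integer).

x̄ = F·x = [11, 24, 8]
P̄ = F·P·Fᵀ + Q = [27 48 20; 48 103 30; 20 30 49]
S = H·P̄·Hᵀ + R = [1149 -534; -534 443]
K = P̄·Hᵀ·S⁻¹ = [-40169/223851 -6034/74617; -91042/223851 -21422/74617; -356/223851 24617/74617]
x' − x̄ = [-881476/74617, -1788698/74617, -673915/74617] = K·y
y = (KᵀK)⁻¹·Kᵀ·(x' − x̄) = [78, -27]
z = y + H·x̄ = [78, -27] + [-75, 24] = [3, -3]

z = [3, -3]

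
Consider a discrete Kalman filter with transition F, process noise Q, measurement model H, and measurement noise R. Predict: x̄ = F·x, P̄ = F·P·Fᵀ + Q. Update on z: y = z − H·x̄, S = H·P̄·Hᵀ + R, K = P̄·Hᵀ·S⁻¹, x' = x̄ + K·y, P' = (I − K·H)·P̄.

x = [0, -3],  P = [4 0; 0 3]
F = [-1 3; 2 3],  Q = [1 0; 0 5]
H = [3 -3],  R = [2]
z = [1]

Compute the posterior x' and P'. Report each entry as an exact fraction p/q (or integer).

x' = [-3381/380, -3507/380]
P' = [10639/380 10613/380; 10613/380 10671/380]

x̄ = F·x = [-9, -9]
P̄ = F·P·Fᵀ + Q = [32 19; 19 48]
y = z − H·x̄ = [1]
S = H·P̄·Hᵀ + R = [380]
K = P̄·Hᵀ·S⁻¹ = [39/380; -87/380]
x' = x̄ + K·y = [-3381/380, -3507/380]
P' = (I − K·H)·P̄ = [10639/380 10613/380; 10613/380 10671/380]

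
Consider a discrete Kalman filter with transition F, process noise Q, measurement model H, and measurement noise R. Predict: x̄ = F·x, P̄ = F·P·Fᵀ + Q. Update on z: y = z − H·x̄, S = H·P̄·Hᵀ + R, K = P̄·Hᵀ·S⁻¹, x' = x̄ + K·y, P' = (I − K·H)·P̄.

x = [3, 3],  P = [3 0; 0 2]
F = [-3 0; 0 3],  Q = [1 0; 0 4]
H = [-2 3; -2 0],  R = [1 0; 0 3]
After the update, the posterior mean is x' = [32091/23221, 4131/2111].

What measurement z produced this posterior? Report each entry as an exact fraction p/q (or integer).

z = [3, -3]

x̄ = F·x = [-9, 9]
P̄ = F·P·Fᵀ + Q = [28 0; 0 22]
S = H·P̄·Hᵀ + R = [311 112; 112 115]
K = P̄·Hᵀ·S⁻¹ = [-168/23221 -11144/23221; 690/2111 -672/2111]
x' − x̄ = [241080/23221, -14868/2111] = K·y
y = (KᵀK)⁻¹·Kᵀ·(x' − x̄) = [-42, -21]
z = y + H·x̄ = [-42, -21] + [45, 18] = [3, -3]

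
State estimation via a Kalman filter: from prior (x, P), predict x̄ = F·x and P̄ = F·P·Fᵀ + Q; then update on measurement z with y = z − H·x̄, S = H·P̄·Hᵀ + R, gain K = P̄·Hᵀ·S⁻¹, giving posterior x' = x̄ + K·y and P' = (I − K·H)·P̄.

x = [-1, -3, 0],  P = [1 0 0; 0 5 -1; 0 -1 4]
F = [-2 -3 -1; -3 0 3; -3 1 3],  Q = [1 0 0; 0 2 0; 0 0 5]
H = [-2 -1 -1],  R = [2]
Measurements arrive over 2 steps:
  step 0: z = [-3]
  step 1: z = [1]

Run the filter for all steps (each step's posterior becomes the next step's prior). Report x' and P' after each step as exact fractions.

step 0: x' = [913/171, -28/9, -253/57], P' = [4336/171 -193/9 -1639/57; -193/9 371/18 137/6; -1639/57 137/6 1333/38]
step 1: x' = [-4380383/980783, 3476567/980783, 4266076/980783], P' = [32031697/980783 -25650646/980783 -38684388/980783; -25650646/980783 22840915/980783 29641759/980783; -38684388/980783 29641759/980783 49049113/980783]

step 0: x̄ = F·x = [11, 3, 0]
step 0: P̄ = F·P·Fᵀ + Q = [48 3 -11; 3 47 42; -11 42 49]
step 0: y = z − H·x̄ = [22]
step 0: S = H·P̄·Hᵀ + R = [342]
step 0: K = P̄·Hᵀ·S⁻¹ = [-44/171; -5/18; -23/114]
step 0: x' = x̄ + K·y = [913/171, -28/9, -253/57]
step 0: P' = (I − K·H)·P̄ = [4336/171 -193/9 -1639/57; -193/9 371/18 137/6; -1639/57 137/6 1333/38]
step 1: x̄ = F·x = [529/171, -88/3, -292/9]
step 1: P̄ = F·P·Fᵀ + Q = [14989/171 -796/3 -2764/9; -796/3 2127/2 3583/3; -2764/9 3583/3 12175/9]
step 1: y = z − H·x̄ = [-9335/171]
step 1: S = H·P̄·Hᵀ + R = [980783/342]
step 1: K = P̄·Hᵀ·S⁻¹ = [135820/980783; -590691/980783; -661048/980783]
step 1: x' = x̄ + K·y = [-4380383/980783, 3476567/980783, 4266076/980783]
step 1: P' = (I − K·H)·P̄ = [32031697/980783 -25650646/980783 -38684388/980783; -25650646/980783 22840915/980783 29641759/980783; -38684388/980783 29641759/980783 49049113/980783]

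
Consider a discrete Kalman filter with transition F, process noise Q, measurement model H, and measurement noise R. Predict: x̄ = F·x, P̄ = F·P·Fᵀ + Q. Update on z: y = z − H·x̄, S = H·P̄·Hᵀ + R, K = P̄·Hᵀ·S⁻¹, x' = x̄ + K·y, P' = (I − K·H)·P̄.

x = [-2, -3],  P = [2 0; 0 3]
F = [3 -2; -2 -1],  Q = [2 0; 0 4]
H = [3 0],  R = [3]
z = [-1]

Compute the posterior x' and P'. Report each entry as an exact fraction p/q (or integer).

x̄ = F·x = [0, 7]
P̄ = F·P·Fᵀ + Q = [32 -6; -6 15]
y = z − H·x̄ = [-1]
S = H·P̄·Hᵀ + R = [291]
K = P̄·Hᵀ·S⁻¹ = [32/97; -6/97]
x' = x̄ + K·y = [-32/97, 685/97]
P' = (I − K·H)·P̄ = [32/97 -6/97; -6/97 1347/97]

x' = [-32/97, 685/97]
P' = [32/97 -6/97; -6/97 1347/97]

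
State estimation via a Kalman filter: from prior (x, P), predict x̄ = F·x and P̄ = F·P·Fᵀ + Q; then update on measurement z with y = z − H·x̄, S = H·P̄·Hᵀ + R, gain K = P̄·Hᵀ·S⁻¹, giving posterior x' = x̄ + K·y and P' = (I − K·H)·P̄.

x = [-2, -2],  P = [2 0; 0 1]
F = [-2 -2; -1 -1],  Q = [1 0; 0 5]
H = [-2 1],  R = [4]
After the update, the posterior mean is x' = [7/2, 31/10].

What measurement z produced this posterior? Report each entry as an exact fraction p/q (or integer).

z = [-3]

x̄ = F·x = [8, 4]
P̄ = F·P·Fᵀ + Q = [13 6; 6 8]
S = H·P̄·Hᵀ + R = [40]
K = P̄·Hᵀ·S⁻¹ = [-1/2; -1/10]
x' − x̄ = [-9/2, -9/10] = K·y
y = (KᵀK)⁻¹·Kᵀ·(x' − x̄) = [9]
z = y + H·x̄ = [9] + [-12] = [-3]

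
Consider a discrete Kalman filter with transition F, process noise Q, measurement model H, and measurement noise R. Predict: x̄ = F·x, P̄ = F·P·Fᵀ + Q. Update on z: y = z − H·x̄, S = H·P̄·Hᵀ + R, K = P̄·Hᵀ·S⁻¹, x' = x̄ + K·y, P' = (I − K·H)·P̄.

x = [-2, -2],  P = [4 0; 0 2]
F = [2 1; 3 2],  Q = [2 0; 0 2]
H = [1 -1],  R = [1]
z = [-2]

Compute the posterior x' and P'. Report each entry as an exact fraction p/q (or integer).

x̄ = F·x = [-6, -10]
P̄ = F·P·Fᵀ + Q = [20 28; 28 46]
y = z − H·x̄ = [-6]
S = H·P̄·Hᵀ + R = [11]
K = P̄·Hᵀ·S⁻¹ = [-8/11; -18/11]
x' = x̄ + K·y = [-18/11, -2/11]
P' = (I − K·H)·P̄ = [156/11 164/11; 164/11 182/11]

x' = [-18/11, -2/11]
P' = [156/11 164/11; 164/11 182/11]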